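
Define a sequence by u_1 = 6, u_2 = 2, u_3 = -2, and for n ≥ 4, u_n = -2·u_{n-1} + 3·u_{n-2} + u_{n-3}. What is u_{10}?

8222

Compute successive terms:
u_4 = 16  u_5 = -36  u_6 = 118  u_7 = -328  u_8 = 974  u_9 = -2814  u_{10} = 8222.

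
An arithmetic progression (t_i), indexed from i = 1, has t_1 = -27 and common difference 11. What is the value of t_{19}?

t_i = -27 + (i - 1)·11.
t_{19} = -27 + 18·11 = 171.

171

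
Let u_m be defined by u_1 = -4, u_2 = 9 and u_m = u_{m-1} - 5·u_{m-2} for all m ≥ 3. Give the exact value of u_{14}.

-201591

Applying the relation repeatedly:
u_3 = 29  u_4 = -16  u_5 = -161  …  u_{11} = 4319  u_{12} = 44999  u_{13} = 23404  u_{14} = -201591.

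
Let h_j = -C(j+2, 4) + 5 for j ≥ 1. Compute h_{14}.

C(16, 4) = 1820, so h_{14} = -1815.

-1815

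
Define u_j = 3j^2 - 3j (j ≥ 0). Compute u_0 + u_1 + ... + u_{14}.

Over j = 0..14: Σj = 105, Σj² = 1015.
Total = (3)·1015 + (-3)·105 = 2730.

2730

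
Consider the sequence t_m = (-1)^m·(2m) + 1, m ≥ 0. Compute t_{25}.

-49

(-1)^25 = -1; 2m at m=25 is 50; so t_{25} = -49.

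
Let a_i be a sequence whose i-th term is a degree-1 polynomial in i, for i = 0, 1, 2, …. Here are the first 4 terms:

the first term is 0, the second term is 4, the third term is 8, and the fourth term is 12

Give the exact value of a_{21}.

84

1st diffs: 4, 4, 4 (constant).
So a_i = 4i.
Evaluating at i = 21 gives a_{21} = 84.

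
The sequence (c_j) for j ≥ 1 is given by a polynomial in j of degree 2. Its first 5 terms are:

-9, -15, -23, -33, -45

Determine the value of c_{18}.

1st diffs: -6, -8, -10, -12.
2nd diffs: -2, -2, -2 (constant).
Newton forward-difference form: c_j = -9 + (-6)·C(j-1,1) + (-2)·C(j-1,2).
At j = 18: j-1 = 17, so c_{18} = -9 - 102 - 272 = -383.

-383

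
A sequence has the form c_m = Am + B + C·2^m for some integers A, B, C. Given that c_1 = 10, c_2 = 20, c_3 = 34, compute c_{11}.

The three given values yield: A + B + 2C = 10; 2A + B + 4C = 20; 3A + B + 8C = 34.
Subtracting the first from the second: A + 2C = 10.
Subtracting the second from the third: A + 4C = 14.
Solving: C = 2, A = 6, then B = 0.
Hence c_{11} = 6·11 + 0 + 2·2048 = 4162.

4162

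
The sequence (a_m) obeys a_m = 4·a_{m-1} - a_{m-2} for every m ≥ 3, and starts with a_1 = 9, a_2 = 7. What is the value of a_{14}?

Iterate the recurrence:
a_3 = 19, a_4 = 69, a_5 = 257, …, a_{11} = 694307, a_{12} = 2591189, a_{13} = 9670449, a_{14} = 36090607.

36090607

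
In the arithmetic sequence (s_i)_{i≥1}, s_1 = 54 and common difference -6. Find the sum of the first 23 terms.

s_i = 54 + (i - 1)·(-6).
s_{23} = -78; S = 23·(54 + (-78))/2 = -276.

-276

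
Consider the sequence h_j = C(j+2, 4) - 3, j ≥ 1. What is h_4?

C(6, 4) = 15, so h_4 = 12.

12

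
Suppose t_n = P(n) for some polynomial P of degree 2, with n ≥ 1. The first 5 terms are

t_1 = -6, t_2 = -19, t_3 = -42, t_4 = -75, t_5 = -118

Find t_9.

-390

1st diffs: -13, -23, -33, -43.
2nd diffs: -10, -10, -10 (constant).
Newton forward-difference form: t_n = -6 + (-13)·C(n-1,1) + (-10)·C(n-1,2).
At n = 9: n-1 = 8, so t_9 = -6 - 104 - 280 = -390.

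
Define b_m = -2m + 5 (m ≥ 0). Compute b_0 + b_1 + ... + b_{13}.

-112

Over m = 0..13: Σm = 91.
Total = (-2)·91 + (5)·14 = -112.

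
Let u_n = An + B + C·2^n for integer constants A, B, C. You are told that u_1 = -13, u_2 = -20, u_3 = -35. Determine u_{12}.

Plug in n = 1, 2, 3: A + B + 2C = -13; 2A + B + 4C = -20; 3A + B + 8C = -35.
Subtracting the first from the second: A + 2C = -7.
Subtracting the second from the third: A + 4C = -15.
Solving: C = -4, A = 1, then B = -6.
So u_n = 1·n + (-6) + (-4)·2^n; at n=12 this is -16378.

-16378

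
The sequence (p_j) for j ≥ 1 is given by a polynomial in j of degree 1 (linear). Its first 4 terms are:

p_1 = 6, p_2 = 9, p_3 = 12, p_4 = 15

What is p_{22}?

1st diffs: 3, 3, 3 (constant).
So p_j = 3j + 3.
Evaluating at j = 22 gives p_{22} = 69.

69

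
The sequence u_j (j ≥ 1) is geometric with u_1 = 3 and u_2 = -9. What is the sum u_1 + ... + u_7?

1641

Common ratio r = -3.
u_j = 3·(-3)^(j-1).
S = 3·((-3)^7 - 1)/(-3 - 1) = 3·(-2187 - 1)/(-4) = 1641.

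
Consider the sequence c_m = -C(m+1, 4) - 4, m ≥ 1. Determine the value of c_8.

C(9, 4) = 126, so c_8 = -130.

-130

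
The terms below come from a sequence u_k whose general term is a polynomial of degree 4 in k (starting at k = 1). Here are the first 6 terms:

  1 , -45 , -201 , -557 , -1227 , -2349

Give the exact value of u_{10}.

-14957

1st diffs: -46, -156, -356, -670, -1122.
2nd diffs: -110, -200, -314, -452.
3rd diffs: -90, -114, -138.
4th diffs: -24, -24 (constant).
Newton forward-difference form: u_k = 1 + (-46)·C(k-1,1) + (-110)·C(k-1,2) + (-90)·C(k-1,3) + (-24)·C(k-1,4).
At k = 10: k-1 = 9, so u_{10} = 1 - 414 - 3960 - 7560 - 3024 = -14957.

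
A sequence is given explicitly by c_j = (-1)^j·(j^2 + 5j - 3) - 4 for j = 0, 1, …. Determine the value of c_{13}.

-235

(-1)^13 = -1; j^2 + 5j - 3 at j=13 is 231; so c_{13} = -235.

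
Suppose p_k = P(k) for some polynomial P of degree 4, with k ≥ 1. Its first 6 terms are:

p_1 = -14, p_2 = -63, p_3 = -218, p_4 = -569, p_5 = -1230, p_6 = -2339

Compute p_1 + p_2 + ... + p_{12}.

-90280

1st diffs: -49, -155, -351, -661, -1109.
2nd diffs: -106, -196, -310, -448.
3rd diffs: -90, -114, -138.
4th diffs: -24, -24 (constant).
So p_k = -k^4 - 5k^3 + 2k^2 - 5k - 5.
Continuing: …, -4058, -6573, -10094, -14855, …, p_{12} = -29153.
Summing k = 1..12 (12 terms) gives -90280.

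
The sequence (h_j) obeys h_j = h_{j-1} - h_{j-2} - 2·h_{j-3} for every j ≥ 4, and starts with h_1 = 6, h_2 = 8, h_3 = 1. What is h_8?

146

Step forward from the initial values:
h_4 = -19;  h_5 = -36;  h_6 = -19;  h_7 = 55;  h_8 = 146.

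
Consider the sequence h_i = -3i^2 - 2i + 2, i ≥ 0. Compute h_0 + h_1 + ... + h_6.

-301

Over i = 0..6: Σi = 21, Σi² = 91.
Total = (-3)·91 + (-2)·21 + (2)·7 = -301.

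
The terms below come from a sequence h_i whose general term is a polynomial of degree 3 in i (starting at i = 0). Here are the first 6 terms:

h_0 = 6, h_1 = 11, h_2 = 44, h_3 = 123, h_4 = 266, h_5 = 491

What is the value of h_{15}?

1st diffs: 5, 33, 79, 143, 225.
2nd diffs: 28, 46, 64, 82.
3rd diffs: 18, 18, 18 (constant).
Newton forward-difference form: h_i = 6 + 5·C(i,1) + 28·C(i,2) + 18·C(i,3).
At i = 15: i = 15, so h_{15} = 6 + 75 + 2940 + 8190 = 11211.

11211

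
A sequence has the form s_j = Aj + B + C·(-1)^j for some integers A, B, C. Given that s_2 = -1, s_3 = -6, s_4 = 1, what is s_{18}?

15

The three given values yield: 2A + B + C = -1; 3A + B - C = -6; 4A + B + C = 1.
Subtracting the first from the second: A - 2C = -5.
Subtracting the second from the third: A + 2C = 7.
Solving: C = 3, A = 1, then B = -6.
So s_j = 1·j + (-6) + 3·(-1)^j; at j=18 this is 15.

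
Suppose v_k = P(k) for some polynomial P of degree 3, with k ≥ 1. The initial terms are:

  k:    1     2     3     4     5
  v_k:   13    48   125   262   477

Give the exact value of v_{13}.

7165

1st diffs: 35, 77, 137, 215.
2nd diffs: 42, 60, 78.
3rd diffs: 18, 18 (constant).
So v_k = 3k^3 + 3k^2 + 5k + 2.
Evaluating at k = 13 gives v_{13} = 7165.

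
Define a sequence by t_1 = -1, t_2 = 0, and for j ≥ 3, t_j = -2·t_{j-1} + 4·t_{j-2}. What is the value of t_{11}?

-34816

t_3 = -4;  t_4 = 8;  t_5 = -32;  t_6 = 96;  t_7 = -320;  t_8 = 1024;  t_9 = -3328;  t_{10} = 10752;  t_{11} = -34816.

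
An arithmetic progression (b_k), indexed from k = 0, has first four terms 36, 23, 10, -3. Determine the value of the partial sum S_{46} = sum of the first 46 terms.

-11799

Common difference d = -13.
b_k = 36 + (k - 0)·(-13).
b_{45} = -549; S = 46·(36 + (-549))/2 = -11799.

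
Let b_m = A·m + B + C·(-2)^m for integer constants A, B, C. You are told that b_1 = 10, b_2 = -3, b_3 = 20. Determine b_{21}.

The three given values yield: A + B - 2C = 10; 2A + B + 4C = -3; 3A + B - 8C = 20.
Subtracting the first from the second: A + 6C = -13.
Subtracting the second from the third: A - 12C = 23.
Solving: C = -2, A = -1, then B = 7.
So b_m = -1·m + 7 + (-2)·(-2)^m; at m=21 this is 4194290.

4194290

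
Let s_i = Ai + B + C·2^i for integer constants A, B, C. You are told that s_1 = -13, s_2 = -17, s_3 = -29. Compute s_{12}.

-16345

Plug in i = 1, 2, 3: A + B + 2C = -13; 2A + B + 4C = -17; 3A + B + 8C = -29.
Subtracting the first from the second: A + 2C = -4.
Subtracting the second from the third: A + 4C = -12.
Solving: C = -4, A = 4, then B = -9.
Therefore s_{12} = 48 + (-9) + (-4)·4096 = -16345.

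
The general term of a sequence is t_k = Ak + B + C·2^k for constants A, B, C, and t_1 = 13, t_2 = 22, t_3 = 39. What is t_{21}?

8388633

Write the equations: A + B + 2C = 13; 2A + B + 4C = 22; 3A + B + 8C = 39.
Subtracting the first from the second: A + 2C = 9.
Subtracting the second from the third: A + 4C = 17.
Solving: C = 4, A = 1, then B = 4.
Therefore t_{21} = 21 + 4 + 4·2097152 = 8388633.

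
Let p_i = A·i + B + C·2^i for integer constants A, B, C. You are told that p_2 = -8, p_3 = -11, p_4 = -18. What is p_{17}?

-131061

The three given values yield: 2A + B + 4C = -8; 3A + B + 8C = -11; 4A + B + 16C = -18.
Subtracting the first from the second: A + 4C = -3.
Subtracting the second from the third: A + 8C = -7.
Solving: C = -1, A = 1, then B = -6.
Hence p_{17} = 1·17 + (-6) + (-1)·131072 = -131061.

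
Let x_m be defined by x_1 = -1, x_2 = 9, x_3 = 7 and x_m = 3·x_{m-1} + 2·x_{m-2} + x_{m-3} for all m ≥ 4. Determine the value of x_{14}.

Iterate the recurrence:
x_4 = 38, x_5 = 137, x_6 = 494, …, x_{11} = 310564, x_{12} = 1126529, x_{13} = 4086332, x_{14} = 14822618.

14822618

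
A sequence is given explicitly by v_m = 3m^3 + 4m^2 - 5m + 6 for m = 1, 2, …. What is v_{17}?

v_{17} = 3·17^3 + 4·17^2 - 5·17 + 6 = 15816.

15816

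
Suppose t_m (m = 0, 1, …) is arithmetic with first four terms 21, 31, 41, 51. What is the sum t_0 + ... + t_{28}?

4669

Common difference d = 10.
t_m = 21 + (m - 0)·10.
t_{28} = 301; S = 29·(21 + 301)/2 = 4669.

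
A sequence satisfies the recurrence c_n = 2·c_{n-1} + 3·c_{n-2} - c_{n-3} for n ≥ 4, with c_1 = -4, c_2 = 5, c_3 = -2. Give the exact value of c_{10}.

5510

Compute successive terms:
c_4 = 15  c_5 = 19  c_6 = 85  c_7 = 212  c_8 = 660  c_9 = 1871  c_{10} = 5510.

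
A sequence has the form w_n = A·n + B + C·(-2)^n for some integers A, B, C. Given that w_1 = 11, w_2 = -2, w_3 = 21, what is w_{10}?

-2050

At n = 1, 2, 3: A + B - 2C = 11; 2A + B + 4C = -2; 3A + B - 8C = 21.
Subtracting the first from the second: A + 6C = -13.
Subtracting the second from the third: A - 12C = 23.
Solving: C = -2, A = -1, then B = 8.
Therefore w_{10} = -10 + 8 + (-2)·1024 = -2050.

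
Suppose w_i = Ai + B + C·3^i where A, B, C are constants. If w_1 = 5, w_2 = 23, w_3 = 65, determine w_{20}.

At i = 1, 2, 3: A + B + 3C = 5; 2A + B + 9C = 23; 3A + B + 27C = 65.
Subtracting the first from the second: A + 6C = 18.
Subtracting the second from the third: A + 18C = 42.
Solving: C = 2, A = 6, then B = -7.
Therefore w_{20} = 120 + (-7) + 2·3486784401 = 6973568915.

6973568915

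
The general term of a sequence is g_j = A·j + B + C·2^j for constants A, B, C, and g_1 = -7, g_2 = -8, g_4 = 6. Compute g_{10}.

1992

Write the equations: A + B + 2C = -7; 2A + B + 4C = -8; 4A + B + 16C = 6.
Subtracting the first from the second: A + 2C = -1.
Subtracting the second from the third: 2A + 12C = 14.
Solving: C = 2, A = -5, then B = -6.
Therefore g_{10} = -50 + (-6) + 2·1024 = 1992.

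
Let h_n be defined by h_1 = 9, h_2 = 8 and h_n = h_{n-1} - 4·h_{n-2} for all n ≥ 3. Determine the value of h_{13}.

Step forward from the initial values:
h_3 = -28  h_4 = -60  h_5 = 52  …  h_{10} = 2916  h_{11} = 8596  h_{12} = -3068  h_{13} = -37452.

-37452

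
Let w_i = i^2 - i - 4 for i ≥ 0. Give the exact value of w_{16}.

236

w_{16} = 1·16^2 - 1·16 - 4 = 236.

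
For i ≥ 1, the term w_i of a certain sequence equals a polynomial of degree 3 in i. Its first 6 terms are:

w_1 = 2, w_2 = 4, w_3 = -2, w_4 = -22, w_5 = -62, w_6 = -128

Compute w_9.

1st diffs: 2, -6, -20, -40, -66.
2nd diffs: -8, -14, -20, -26.
3rd diffs: -6, -6, -6 (constant).
Newton forward-difference form: w_i = 2 + 2·C(i-1,1) + (-8)·C(i-1,2) + (-6)·C(i-1,3).
At i = 9: i-1 = 8, so w_9 = 2 + 16 - 224 - 336 = -542.

-542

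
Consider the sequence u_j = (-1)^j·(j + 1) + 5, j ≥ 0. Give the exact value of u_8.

(-1)^8 = 1; j + 1 at j=8 is 9; so u_8 = 14.

14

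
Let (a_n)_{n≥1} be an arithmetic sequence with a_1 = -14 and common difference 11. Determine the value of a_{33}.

338

a_n = -14 + (n - 1)·11.
a_{33} = -14 + 32·11 = 338.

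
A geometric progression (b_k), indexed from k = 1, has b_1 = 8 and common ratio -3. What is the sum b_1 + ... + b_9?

b_k = 8·(-3)^(k-1).
S = 8·((-3)^9 - 1)/(-3 - 1) = 8·(-19683 - 1)/(-4) = 39368.

39368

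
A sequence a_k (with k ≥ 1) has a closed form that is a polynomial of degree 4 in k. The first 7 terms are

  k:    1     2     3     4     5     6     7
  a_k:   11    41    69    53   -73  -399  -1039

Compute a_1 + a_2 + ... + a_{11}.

-23507

1st diffs: 30, 28, -16, -126, -326, -640.
2nd diffs: -2, -44, -110, -200, -314.
3rd diffs: -42, -66, -90, -114.
4th diffs: -24, -24, -24 (constant).
So a_k = -k^4 + 3k^3 + 6k^2 + 6k - 3.
Continuing: -2131, -3837, -6343, -9859.
Summing k = 1..11 (11 terms) gives -23507.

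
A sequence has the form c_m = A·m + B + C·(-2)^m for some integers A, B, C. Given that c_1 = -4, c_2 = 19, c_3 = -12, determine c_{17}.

Plug in m = 1, 2, 3: A + B - 2C = -4; 2A + B + 4C = 19; 3A + B - 8C = -12.
Subtracting the first from the second: A + 6C = 23.
Subtracting the second from the third: A - 12C = -31.
Solving: C = 3, A = 5, then B = -3.
Hence c_{17} = 5·17 + (-3) + 3·(-131072) = -393134.

-393134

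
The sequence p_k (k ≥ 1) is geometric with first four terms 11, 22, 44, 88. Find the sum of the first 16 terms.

Common ratio r = 2.
p_k = 11·2^(k-1).
S = 11·(2^16 - 1)/(2 - 1) = 11·(65536 - 1)/(1) = 720885.

720885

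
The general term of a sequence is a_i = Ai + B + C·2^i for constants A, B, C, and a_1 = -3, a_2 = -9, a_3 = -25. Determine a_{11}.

-10193

The three given values yield: A + B + 2C = -3; 2A + B + 4C = -9; 3A + B + 8C = -25.
Subtracting the first from the second: A + 2C = -6.
Subtracting the second from the third: A + 4C = -16.
Solving: C = -5, A = 4, then B = 3.
Therefore a_{11} = 44 + 3 + (-5)·2048 = -10193.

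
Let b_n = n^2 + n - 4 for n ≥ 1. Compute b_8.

b_8 = 1·8^2 + 1·8 - 4 = 68.

68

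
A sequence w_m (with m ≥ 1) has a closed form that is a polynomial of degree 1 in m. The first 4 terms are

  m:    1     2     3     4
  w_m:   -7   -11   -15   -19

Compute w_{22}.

-91

1st diffs: -4, -4, -4 (constant).
So w_m = -4m - 3.
Evaluating at m = 22 gives w_{22} = -91.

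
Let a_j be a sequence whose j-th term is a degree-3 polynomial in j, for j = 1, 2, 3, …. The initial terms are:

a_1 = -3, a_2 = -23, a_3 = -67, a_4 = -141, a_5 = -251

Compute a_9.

-1171

1st diffs: -20, -44, -74, -110.
2nd diffs: -24, -30, -36.
3rd diffs: -6, -6 (constant).
Newton forward-difference form: a_j = -3 + (-20)·C(j-1,1) + (-24)·C(j-1,2) + (-6)·C(j-1,3).
At j = 9: j-1 = 8, so a_9 = -3 - 160 - 672 - 336 = -1171.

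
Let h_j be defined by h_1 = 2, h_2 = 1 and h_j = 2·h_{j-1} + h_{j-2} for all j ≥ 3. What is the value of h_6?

53

h_3 = 4  h_4 = 9  h_5 = 22  h_6 = 53.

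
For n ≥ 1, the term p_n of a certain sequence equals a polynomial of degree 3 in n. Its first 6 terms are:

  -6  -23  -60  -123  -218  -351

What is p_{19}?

1st diffs: -17, -37, -63, -95, -133.
2nd diffs: -20, -26, -32, -38.
3rd diffs: -6, -6, -6 (constant).
Newton forward-difference form: p_n = -6 + (-17)·C(n-1,1) + (-20)·C(n-1,2) + (-6)·C(n-1,3).
At n = 19: n-1 = 18, so p_{19} = -6 - 306 - 3060 - 4896 = -8268.

-8268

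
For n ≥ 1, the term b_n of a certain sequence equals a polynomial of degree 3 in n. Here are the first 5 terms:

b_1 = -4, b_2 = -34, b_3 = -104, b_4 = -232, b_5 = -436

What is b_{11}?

-4264

1st diffs: -30, -70, -128, -204.
2nd diffs: -40, -58, -76.
3rd diffs: -18, -18 (constant).
Newton forward-difference form: b_n = -4 + (-30)·C(n-1,1) + (-40)·C(n-1,2) + (-18)·C(n-1,3).
At n = 11: n-1 = 10, so b_{11} = -4 - 300 - 1800 - 2160 = -4264.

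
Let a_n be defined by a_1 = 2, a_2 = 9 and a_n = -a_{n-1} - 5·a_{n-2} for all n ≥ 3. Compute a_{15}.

Compute successive terms:
a_3 = -19;  a_4 = -26;  a_5 = 121;  …;  a_{12} = 33889;  a_{13} = 1906;  a_{14} = -171351;  a_{15} = 161821.

161821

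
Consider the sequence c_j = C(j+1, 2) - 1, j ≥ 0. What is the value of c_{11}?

C(12, 2) = 66, so c_{11} = 65.

65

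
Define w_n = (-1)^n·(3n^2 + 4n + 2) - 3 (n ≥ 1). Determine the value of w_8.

223

(-1)^8 = 1; 3n^2 + 4n + 2 at n=8 is 226; so w_8 = 223.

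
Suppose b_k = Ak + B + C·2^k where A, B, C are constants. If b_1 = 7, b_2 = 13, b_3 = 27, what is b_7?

Write the equations: A + B + 2C = 7; 2A + B + 4C = 13; 3A + B + 8C = 27.
Subtracting the first from the second: A + 2C = 6.
Subtracting the second from the third: A + 4C = 14.
Solving: C = 4, A = -2, then B = 1.
Therefore b_7 = -14 + 1 + 4·128 = 499.

499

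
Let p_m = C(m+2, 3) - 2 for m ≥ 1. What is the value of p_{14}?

C(16, 3) = 560, so p_{14} = 558.

558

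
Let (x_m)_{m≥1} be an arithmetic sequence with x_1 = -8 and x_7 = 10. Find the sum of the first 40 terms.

Common difference d = (10 - (-8)) / (7 - 1) = 3.
x_m = -8 + (m - 1)·3.
x_{40} = 109; S = 40·(-8 + 109)/2 = 2020.

2020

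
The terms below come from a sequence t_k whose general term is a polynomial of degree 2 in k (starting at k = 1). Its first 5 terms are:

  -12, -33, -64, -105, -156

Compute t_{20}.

1st diffs: -21, -31, -41, -51.
2nd diffs: -10, -10, -10 (constant).
Newton forward-difference form: t_k = -12 + (-21)·C(k-1,1) + (-10)·C(k-1,2).
At k = 20: k-1 = 19, so t_{20} = -12 - 399 - 1710 = -2121.

-2121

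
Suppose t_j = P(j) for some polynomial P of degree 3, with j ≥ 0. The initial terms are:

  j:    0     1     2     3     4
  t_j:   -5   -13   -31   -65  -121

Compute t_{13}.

1st diffs: -8, -18, -34, -56.
2nd diffs: -10, -16, -22.
3rd diffs: -6, -6 (constant).
Newton forward-difference form: t_j = -5 + (-8)·C(j,1) + (-10)·C(j,2) + (-6)·C(j,3).
At j = 13: j = 13, so t_{13} = -5 - 104 - 780 - 1716 = -2605.

-2605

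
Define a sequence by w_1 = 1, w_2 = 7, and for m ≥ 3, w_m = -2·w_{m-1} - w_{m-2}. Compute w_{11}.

Iterate the recurrence:
w_3 = -15;  w_4 = 23;  w_5 = -31;  w_6 = 39;  w_7 = -47;  w_8 = 55;  w_9 = -63;  w_{10} = 71;  w_{11} = -79.
(Characteristic roots are -1 and -1.)

-79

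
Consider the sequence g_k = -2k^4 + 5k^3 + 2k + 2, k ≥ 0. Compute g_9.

g_9 = -2·9^4 + 5·9^3 + 2·9 + 2 = -9457.

-9457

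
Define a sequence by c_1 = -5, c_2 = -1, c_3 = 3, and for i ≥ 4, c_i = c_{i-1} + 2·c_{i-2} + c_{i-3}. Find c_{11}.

-132

Iterate the recurrence:
c_4 = -4  c_5 = 1  c_6 = -4  c_7 = -6  c_8 = -13  c_9 = -29  c_{10} = -61  c_{11} = -132.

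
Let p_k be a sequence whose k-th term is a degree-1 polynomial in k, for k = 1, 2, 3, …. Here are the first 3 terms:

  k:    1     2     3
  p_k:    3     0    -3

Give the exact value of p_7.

-15

1st diffs: -3, -3 (constant).
So p_k = -3k + 6.
Evaluating at k = 7 gives p_7 = -15.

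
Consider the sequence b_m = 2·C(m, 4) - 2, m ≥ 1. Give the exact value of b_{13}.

1428

C(13, 4) = 715, so b_{13} = 1428.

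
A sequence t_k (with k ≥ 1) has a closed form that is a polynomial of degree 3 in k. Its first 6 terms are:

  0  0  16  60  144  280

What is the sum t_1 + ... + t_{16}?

1st diffs: 0, 16, 44, 84, 136.
2nd diffs: 16, 28, 40, 52.
3rd diffs: 12, 12, 12 (constant).
Newton forward-difference form: t_k = 16·C(k-1,2) + 12·C(k-1,3).
Continuing: …, 480, 756, 1120, 1584, …, t_{16} = 7140.
Summing k = 1..16 (16 terms) gives 30800.

30800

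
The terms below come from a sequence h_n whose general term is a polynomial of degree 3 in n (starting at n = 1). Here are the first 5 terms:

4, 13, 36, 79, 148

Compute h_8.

1st diffs: 9, 23, 43, 69.
2nd diffs: 14, 20, 26.
3rd diffs: 6, 6 (constant).
So h_n = n^3 + n^2 - n + 3.
Evaluating at n = 8 gives h_8 = 571.

571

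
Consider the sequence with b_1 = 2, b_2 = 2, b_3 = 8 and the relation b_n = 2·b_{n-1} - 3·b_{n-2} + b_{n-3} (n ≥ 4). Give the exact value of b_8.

Iterate the recurrence:
b_4 = 12;  b_5 = 2;  b_6 = -24;  b_7 = -42;  b_8 = -10.

-10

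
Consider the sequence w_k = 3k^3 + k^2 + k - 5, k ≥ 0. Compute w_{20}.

w_{20} = 3·20^3 + 1·20^2 + 1·20 - 5 = 24415.

24415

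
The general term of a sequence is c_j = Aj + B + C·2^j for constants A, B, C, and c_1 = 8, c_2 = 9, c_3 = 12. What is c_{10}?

Plug in j = 1, 2, 3: A + B + 2C = 8; 2A + B + 4C = 9; 3A + B + 8C = 12.
Subtracting the first from the second: A + 2C = 1.
Subtracting the second from the third: A + 4C = 3.
Solving: C = 1, A = -1, then B = 7.
Hence c_{10} = -1·10 + 7 + 1·1024 = 1021.

1021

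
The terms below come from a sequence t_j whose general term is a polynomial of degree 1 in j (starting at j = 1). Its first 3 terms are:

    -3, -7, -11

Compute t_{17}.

-67

1st diffs: -4, -4 (constant).
So t_j = -4j + 1.
Evaluating at j = 17 gives t_{17} = -67.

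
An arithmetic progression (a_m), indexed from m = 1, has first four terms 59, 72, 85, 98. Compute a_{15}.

241

Common difference d = 13.
a_m = 59 + (m - 1)·13.
a_{15} = 59 + 14·13 = 241.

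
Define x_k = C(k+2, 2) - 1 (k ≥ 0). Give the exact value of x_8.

44

C(10, 2) = 45, so x_8 = 44.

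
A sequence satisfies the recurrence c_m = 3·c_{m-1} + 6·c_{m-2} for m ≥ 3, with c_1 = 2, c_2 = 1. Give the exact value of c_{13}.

31815747

Compute successive terms:
c_3 = 15, c_4 = 51, c_5 = 243, …, c_{10} = 380619, c_{11} = 1664307, c_{12} = 7276635, c_{13} = 31815747.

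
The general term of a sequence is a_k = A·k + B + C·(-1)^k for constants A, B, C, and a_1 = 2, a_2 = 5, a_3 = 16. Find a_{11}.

The three given values yield: A + B - C = 2; 2A + B + C = 5; 3A + B - C = 16.
Subtracting the first from the second: A + 2C = 3.
Subtracting the second from the third: A - 2C = 11.
Solving: C = -2, A = 7, then B = -7.
Therefore a_{11} = 77 + (-7) + (-2)·(-1) = 72.

72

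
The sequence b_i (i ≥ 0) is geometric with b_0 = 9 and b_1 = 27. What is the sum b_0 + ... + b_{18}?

Common ratio r = 3.
b_i = 9·3^(i-0).
S = 9·(3^19 - 1)/(3 - 1) = 9·(1162261467 - 1)/(2) = 5230176597.

5230176597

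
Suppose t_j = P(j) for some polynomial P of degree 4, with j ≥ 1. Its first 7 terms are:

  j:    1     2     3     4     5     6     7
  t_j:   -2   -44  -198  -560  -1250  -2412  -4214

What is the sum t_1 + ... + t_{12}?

1st diffs: -42, -154, -362, -690, -1162, -1802.
2nd diffs: -112, -208, -328, -472, -640.
3rd diffs: -96, -120, -144, -168.
4th diffs: -24, -24, -24 (constant).
Newton forward-difference form: t_j = -2 + (-42)·C(j-1,1) + (-112)·C(j-1,2) + (-96)·C(j-1,3) + (-24)·C(j-1,4).
Continuing: …, -6848, -10530, -15500, -22022, …, t_{12} = -30384.
Summing j = 1..12 (12 terms) gives -93964.

-93964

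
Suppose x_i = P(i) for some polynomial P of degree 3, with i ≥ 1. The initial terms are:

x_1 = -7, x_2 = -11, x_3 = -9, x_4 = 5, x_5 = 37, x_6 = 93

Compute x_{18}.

4821

1st diffs: -4, 2, 14, 32, 56.
2nd diffs: 6, 12, 18, 24.
3rd diffs: 6, 6, 6 (constant).
Newton forward-difference form: x_i = -7 + (-4)·C(i-1,1) + 6·C(i-1,2) + 6·C(i-1,3).
At i = 18: i-1 = 17, so x_{18} = -7 - 68 + 816 + 4080 = 4821.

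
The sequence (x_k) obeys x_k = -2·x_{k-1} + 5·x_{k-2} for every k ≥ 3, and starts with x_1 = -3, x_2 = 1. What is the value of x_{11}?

-260497

x_3 = -17; x_4 = 39; x_5 = -163; x_6 = 521; x_7 = -1857; x_8 = 6319; x_9 = -21923; x_{10} = 75441; x_{11} = -260497.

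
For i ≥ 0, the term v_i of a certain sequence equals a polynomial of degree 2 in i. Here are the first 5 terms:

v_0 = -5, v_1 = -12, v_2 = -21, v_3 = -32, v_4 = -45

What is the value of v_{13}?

-252

1st diffs: -7, -9, -11, -13.
2nd diffs: -2, -2, -2 (constant).
So v_i = -i^2 - 6i - 5.
Evaluating at i = 13 gives v_{13} = -252.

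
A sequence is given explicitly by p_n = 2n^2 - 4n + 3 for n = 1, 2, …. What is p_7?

p_7 = 2·7^2 - 4·7 + 3 = 73.

73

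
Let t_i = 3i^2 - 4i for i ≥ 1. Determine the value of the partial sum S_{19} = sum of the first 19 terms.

6650

Over i = 1..19: Σi = 190, Σi² = 2470.
Total = (3)·2470 + (-4)·190 = 6650.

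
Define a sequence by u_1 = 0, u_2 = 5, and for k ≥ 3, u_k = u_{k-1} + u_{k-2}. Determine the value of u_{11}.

275

Applying the relation repeatedly:
u_3 = 5  u_4 = 10  u_5 = 15  u_6 = 25  u_7 = 40  u_8 = 65  u_9 = 105  u_{10} = 170  u_{11} = 275.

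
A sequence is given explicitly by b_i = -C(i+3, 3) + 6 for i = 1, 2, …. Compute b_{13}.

-554

C(16, 3) = 560, so b_{13} = -554.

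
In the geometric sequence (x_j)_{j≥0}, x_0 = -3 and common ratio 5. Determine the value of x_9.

x_j = (-3)·5^(j-0).
x_9 = (-3)·5^9 = -5859375.

-5859375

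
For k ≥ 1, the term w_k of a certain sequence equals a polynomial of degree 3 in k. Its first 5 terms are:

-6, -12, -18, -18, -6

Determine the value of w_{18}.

1st diffs: -6, -6, 0, 12.
2nd diffs: 0, 6, 12.
3rd diffs: 6, 6 (constant).
So w_k = k^3 - 6k^2 + 5k - 6.
Evaluating at k = 18 gives w_{18} = 3972.

3972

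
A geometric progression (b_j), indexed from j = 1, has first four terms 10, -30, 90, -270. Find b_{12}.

-1771470

Common ratio r = -3.
b_j = 10·(-3)^(j-1).
b_{12} = 10·(-3)^11 = -1771470.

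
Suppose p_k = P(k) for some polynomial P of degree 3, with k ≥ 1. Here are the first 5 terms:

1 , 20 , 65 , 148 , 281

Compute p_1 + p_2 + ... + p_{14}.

1st diffs: 19, 45, 83, 133.
2nd diffs: 26, 38, 50.
3rd diffs: 12, 12 (constant).
So p_k = 2k^3 + k^2 + 2k - 4.
Continuing: …, 476, 745, 1100, 1553, …, p_{14} = 5708.
Summing k = 1..14 (14 terms) gives 23219.

23219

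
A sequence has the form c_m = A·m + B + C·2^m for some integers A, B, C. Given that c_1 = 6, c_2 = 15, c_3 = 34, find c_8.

At m = 1, 2, 3: A + B + 2C = 6; 2A + B + 4C = 15; 3A + B + 8C = 34.
Subtracting the first from the second: A + 2C = 9.
Subtracting the second from the third: A + 4C = 19.
Solving: C = 5, A = -1, then B = -3.
Therefore c_8 = -8 + (-3) + 5·256 = 1269.

1269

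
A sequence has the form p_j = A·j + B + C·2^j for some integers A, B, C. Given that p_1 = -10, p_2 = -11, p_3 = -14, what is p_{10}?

-1023

At j = 1, 2, 3: A + B + 2C = -10; 2A + B + 4C = -11; 3A + B + 8C = -14.
Subtracting the first from the second: A + 2C = -1.
Subtracting the second from the third: A + 4C = -3.
Solving: C = -1, A = 1, then B = -9.
Hence p_{10} = 1·10 + (-9) + (-1)·1024 = -1023.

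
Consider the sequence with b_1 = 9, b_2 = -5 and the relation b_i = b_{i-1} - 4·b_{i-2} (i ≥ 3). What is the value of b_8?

Compute successive terms:
b_3 = -41;  b_4 = -21;  b_5 = 143;  b_6 = 227;  b_7 = -345;  b_8 = -1253.

-1253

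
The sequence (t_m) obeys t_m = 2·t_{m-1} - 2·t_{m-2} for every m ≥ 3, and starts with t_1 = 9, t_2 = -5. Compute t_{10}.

Compute successive terms:
t_3 = -28, t_4 = -46, t_5 = -36, t_6 = 20, t_7 = 112, t_8 = 184, t_9 = 144, t_{10} = -80.

-80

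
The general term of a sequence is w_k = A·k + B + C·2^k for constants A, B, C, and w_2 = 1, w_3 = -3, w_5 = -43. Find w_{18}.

At k = 2, 3, 5: 2A + B + 4C = 1; 3A + B + 8C = -3; 5A + B + 32C = -43.
Subtracting the first from the second: A + 4C = -4.
Subtracting the second from the third: 2A + 24C = -40.
Solving: C = -2, A = 4, then B = 1.
So w_k = 4·k + 1 + (-2)·2^k; at k=18 this is -524215.

-524215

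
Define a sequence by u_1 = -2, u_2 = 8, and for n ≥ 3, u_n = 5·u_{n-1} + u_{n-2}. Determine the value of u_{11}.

20150948

Step forward from the initial values:
u_3 = 38;  u_4 = 198;  u_5 = 1028;  u_6 = 5338;  u_7 = 27718;  u_8 = 143928;  u_9 = 747358;  u_{10} = 3880718;  u_{11} = 20150948.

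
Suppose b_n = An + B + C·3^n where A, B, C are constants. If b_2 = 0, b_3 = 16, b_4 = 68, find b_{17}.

129140124

Plug in n = 2, 3, 4: 2A + B + 9C = 0; 3A + B + 27C = 16; 4A + B + 81C = 68.
Subtracting the first from the second: A + 18C = 16.
Subtracting the second from the third: A + 54C = 52.
Solving: C = 1, A = -2, then B = -5.
Hence b_{17} = -2·17 + (-5) + 1·129140163 = 129140124.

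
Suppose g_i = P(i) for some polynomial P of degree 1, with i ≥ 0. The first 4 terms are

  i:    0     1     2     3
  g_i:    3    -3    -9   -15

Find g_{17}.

1st diffs: -6, -6, -6 (constant).
So g_i = -6i + 3.
Evaluating at i = 17 gives g_{17} = -99.

-99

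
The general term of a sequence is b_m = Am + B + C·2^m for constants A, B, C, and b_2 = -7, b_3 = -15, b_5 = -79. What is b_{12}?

The three given values yield: 2A + B + 4C = -7; 3A + B + 8C = -15; 5A + B + 32C = -79.
Subtracting the first from the second: A + 4C = -8.
Subtracting the second from the third: 2A + 24C = -64.
Solving: C = -3, A = 4, then B = -3.
So b_m = 4·m + (-3) + (-3)·2^m; at m=12 this is -12243.

-12243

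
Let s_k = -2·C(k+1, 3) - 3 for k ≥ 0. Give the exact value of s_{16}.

C(17, 3) = 680, so s_{16} = -1363.

-1363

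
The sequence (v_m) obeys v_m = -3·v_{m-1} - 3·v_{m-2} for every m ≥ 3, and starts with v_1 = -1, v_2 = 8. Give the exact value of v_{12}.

Applying the relation repeatedly:
v_3 = -21, v_4 = 39, v_5 = -54, v_6 = 45, v_7 = 27, v_8 = -216, v_9 = 567, v_{10} = -1053, v_{11} = 1458, v_{12} = -1215.

-1215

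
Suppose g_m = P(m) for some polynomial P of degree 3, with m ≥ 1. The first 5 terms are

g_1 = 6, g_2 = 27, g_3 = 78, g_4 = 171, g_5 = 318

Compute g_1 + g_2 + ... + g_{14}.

1st diffs: 21, 51, 93, 147.
2nd diffs: 30, 42, 54.
3rd diffs: 12, 12 (constant).
Newton forward-difference form: g_m = 6 + 21·C(m-1,1) + 30·C(m-1,2) + 12·C(m-1,3).
Continuing: …, 531, 822, 1203, 1686, …, g_{14} = 6051.
Summing m = 1..14 (14 terms) gives 24927.

24927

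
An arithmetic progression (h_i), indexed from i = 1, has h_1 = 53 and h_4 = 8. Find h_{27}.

Common difference d = (8 - 53) / (4 - 1) = -15.
h_i = 53 + (i - 1)·(-15).
h_{27} = 53 + 26·(-15) = -337.

-337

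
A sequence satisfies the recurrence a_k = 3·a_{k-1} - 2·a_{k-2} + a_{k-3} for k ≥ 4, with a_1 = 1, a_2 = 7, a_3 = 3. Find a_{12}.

a_4 = -4, a_5 = -11, a_6 = -22, a_7 = -48, a_8 = -111, a_9 = -259, a_{10} = -603, a_{11} = -1402, a_{12} = -3259.

-3259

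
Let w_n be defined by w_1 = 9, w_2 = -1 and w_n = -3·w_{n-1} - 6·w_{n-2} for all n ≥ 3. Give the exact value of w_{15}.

w_3 = -51; w_4 = 159; w_5 = -171; …; w_{12} = 71199; w_{13} = 277749; w_{14} = -1260441; w_{15} = 2114829.

2114829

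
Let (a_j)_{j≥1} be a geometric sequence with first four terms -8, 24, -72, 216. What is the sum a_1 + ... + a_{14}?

Common ratio r = -3.
a_j = (-8)·(-3)^(j-1).
S = (-8)·((-3)^14 - 1)/(-3 - 1) = (-8)·(4782969 - 1)/(-4) = 9565936.

9565936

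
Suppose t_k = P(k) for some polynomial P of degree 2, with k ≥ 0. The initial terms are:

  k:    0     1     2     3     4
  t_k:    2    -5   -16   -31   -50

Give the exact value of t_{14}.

-460

1st diffs: -7, -11, -15, -19.
2nd diffs: -4, -4, -4 (constant).
Newton forward-difference form: t_k = 2 + (-7)·C(k,1) + (-4)·C(k,2).
At k = 14: k = 14, so t_{14} = 2 - 98 - 364 = -460.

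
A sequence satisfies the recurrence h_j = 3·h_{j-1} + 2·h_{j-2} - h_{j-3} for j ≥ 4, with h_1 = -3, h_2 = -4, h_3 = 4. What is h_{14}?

2431954

h_4 = 7;  h_5 = 33;  h_6 = 109;  …;  h_{11} = 57169;  h_{12} = 199567;  h_{13} = 696663;  h_{14} = 2431954.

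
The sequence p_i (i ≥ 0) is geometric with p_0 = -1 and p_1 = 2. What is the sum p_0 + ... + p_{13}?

5461

Common ratio r = -2.
p_i = (-1)·(-2)^(i-0).
S = (-1)·((-2)^14 - 1)/(-2 - 1) = (-1)·(16384 - 1)/(-3) = 5461.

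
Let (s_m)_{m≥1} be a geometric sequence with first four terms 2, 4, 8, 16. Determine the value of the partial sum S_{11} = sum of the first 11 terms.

4094

Common ratio r = 2.
s_m = 2·2^(m-1).
S = 2·(2^11 - 1)/(2 - 1) = 2·(2048 - 1)/(1) = 4094.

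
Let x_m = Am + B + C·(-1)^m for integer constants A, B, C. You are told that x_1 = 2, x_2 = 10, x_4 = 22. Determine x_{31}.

182

At m = 1, 2, 4: A + B - C = 2; 2A + B + C = 10; 4A + B + C = 22.
Subtracting the first from the second: A + 2C = 8.
Subtracting the second from the third: 2A = 12.
Solving: C = 1, A = 6, then B = -3.
Therefore x_{31} = 186 + (-3) + 1·(-1) = 182.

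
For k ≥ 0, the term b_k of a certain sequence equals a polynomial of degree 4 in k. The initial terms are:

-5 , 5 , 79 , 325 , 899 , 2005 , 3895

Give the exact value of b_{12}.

1st diffs: 10, 74, 246, 574, 1106, 1890.
2nd diffs: 64, 172, 328, 532, 784.
3rd diffs: 108, 156, 204, 252.
4th diffs: 48, 48, 48 (constant).
Newton forward-difference form: b_k = -5 + 10·C(k,1) + 64·C(k,2) + 108·C(k,3) + 48·C(k,4).
At k = 12: k = 12, so b_{12} = -5 + 120 + 4224 + 23760 + 23760 = 51859.

51859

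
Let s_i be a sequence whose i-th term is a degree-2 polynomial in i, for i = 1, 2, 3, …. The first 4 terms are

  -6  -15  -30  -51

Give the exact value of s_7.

1st diffs: -9, -15, -21.
2nd diffs: -6, -6 (constant).
So s_i = -3i^2 - 3.
Evaluating at i = 7 gives s_7 = -150.

-150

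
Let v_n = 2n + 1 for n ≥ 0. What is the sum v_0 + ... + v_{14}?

225

Over n = 0..14: Σn = 105.
Total = (2)·105 + (1)·15 = 225.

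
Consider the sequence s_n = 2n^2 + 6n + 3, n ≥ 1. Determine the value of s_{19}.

s_{19} = 2·19^2 + 6·19 + 3 = 839.

839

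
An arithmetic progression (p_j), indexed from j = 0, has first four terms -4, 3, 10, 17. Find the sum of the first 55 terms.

10175

Common difference d = 7.
p_j = -4 + (j - 0)·7.
p_{54} = 374; S = 55·(-4 + 374)/2 = 10175.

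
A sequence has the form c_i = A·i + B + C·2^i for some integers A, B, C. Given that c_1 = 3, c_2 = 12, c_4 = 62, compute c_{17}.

At i = 1, 2, 4: A + B + 2C = 3; 2A + B + 4C = 12; 4A + B + 16C = 62.
Subtracting the first from the second: A + 2C = 9.
Subtracting the second from the third: 2A + 12C = 50.
Solving: C = 4, A = 1, then B = -6.
So c_i = 1·i + (-6) + 4·2^i; at i=17 this is 524299.

524299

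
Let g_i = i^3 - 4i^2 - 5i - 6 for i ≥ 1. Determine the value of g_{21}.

g_{21} = 1·21^3 - 4·21^2 - 5·21 - 6 = 7386.

7386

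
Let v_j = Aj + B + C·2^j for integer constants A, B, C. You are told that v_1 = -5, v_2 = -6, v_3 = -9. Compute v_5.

At j = 1, 2, 3: A + B + 2C = -5; 2A + B + 4C = -6; 3A + B + 8C = -9.
Subtracting the first from the second: A + 2C = -1.
Subtracting the second from the third: A + 4C = -3.
Solving: C = -1, A = 1, then B = -4.
So v_j = 1·j + (-4) + (-1)·2^j; at j=5 this is -31.

-31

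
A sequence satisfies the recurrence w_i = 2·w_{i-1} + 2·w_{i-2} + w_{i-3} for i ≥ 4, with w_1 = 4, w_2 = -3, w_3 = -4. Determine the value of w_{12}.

Compute successive terms:
w_4 = -10; w_5 = -31; w_6 = -86; w_7 = -244; w_8 = -691; w_9 = -1956; w_{10} = -5538; w_{11} = -15679; w_{12} = -44390.

-44390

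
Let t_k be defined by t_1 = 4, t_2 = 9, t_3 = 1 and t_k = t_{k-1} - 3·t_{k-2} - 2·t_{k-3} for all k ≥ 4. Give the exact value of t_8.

253

t_4 = -34, t_5 = -55, t_6 = 45, t_7 = 278, t_8 = 253.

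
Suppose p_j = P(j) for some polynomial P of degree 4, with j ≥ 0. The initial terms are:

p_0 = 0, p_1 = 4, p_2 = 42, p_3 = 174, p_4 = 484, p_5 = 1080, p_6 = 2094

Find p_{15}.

1st diffs: 4, 38, 132, 310, 596, 1014.
2nd diffs: 34, 94, 178, 286, 418.
3rd diffs: 60, 84, 108, 132.
4th diffs: 24, 24, 24 (constant).
Newton forward-difference form: p_j = 4·C(j,1) + 34·C(j,2) + 60·C(j,3) + 24·C(j,4).
At j = 15: j = 15, so p_{15} = 60 + 3570 + 27300 + 32760 = 63690.

63690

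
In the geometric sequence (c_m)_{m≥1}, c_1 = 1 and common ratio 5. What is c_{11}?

c_m = 1·5^(m-1).
c_{11} = 1·5^10 = 9765625.

9765625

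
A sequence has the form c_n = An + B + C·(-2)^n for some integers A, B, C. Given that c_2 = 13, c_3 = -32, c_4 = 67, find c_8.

1039

The three given values yield: 2A + B + 4C = 13; 3A + B - 8C = -32; 4A + B + 16C = 67.
Subtracting the first from the second: A - 12C = -45.
Subtracting the second from the third: A + 24C = 99.
Solving: C = 4, A = 3, then B = -9.
So c_n = 3·n + (-9) + 4·(-2)^n; at n=8 this is 1039.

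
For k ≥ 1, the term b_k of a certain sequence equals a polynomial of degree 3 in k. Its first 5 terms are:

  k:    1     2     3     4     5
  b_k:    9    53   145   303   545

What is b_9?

2713

1st diffs: 44, 92, 158, 242.
2nd diffs: 48, 66, 84.
3rd diffs: 18, 18 (constant).
Newton forward-difference form: b_k = 9 + 44·C(k-1,1) + 48·C(k-1,2) + 18·C(k-1,3).
At k = 9: k-1 = 8, so b_9 = 9 + 352 + 1344 + 1008 = 2713.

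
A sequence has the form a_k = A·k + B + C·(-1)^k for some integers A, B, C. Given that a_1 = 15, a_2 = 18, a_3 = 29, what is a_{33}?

At k = 1, 2, 3: A + B - C = 15; 2A + B + C = 18; 3A + B - C = 29.
Subtracting the first from the second: A + 2C = 3.
Subtracting the second from the third: A - 2C = 11.
Solving: C = -2, A = 7, then B = 6.
Hence a_{33} = 7·33 + 6 + (-2)·(-1) = 239.

239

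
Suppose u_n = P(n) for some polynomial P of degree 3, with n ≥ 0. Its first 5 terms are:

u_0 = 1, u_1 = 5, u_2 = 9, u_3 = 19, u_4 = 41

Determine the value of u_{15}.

2791

1st diffs: 4, 4, 10, 22.
2nd diffs: 0, 6, 12.
3rd diffs: 6, 6 (constant).
So u_n = n^3 - 3n^2 + 6n + 1.
Evaluating at n = 15 gives u_{15} = 2791.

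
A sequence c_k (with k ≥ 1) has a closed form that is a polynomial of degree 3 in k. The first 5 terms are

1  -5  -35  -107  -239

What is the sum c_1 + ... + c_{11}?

1st diffs: -6, -30, -72, -132.
2nd diffs: -24, -42, -60.
3rd diffs: -18, -18 (constant).
Newton forward-difference form: c_k = 1 + (-6)·C(k-1,1) + (-24)·C(k-1,2) + (-18)·C(k-1,3).
Continuing: …, -449, -755, -1175, -1727, …, c_{11} = -3299.
Summing k = 1..11 (11 terms) gives -10219.

-10219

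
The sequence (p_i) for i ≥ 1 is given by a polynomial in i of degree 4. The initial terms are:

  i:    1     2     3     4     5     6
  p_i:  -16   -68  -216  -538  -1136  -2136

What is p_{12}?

1st diffs: -52, -148, -322, -598, -1000.
2nd diffs: -96, -174, -276, -402.
3rd diffs: -78, -102, -126.
4th diffs: -24, -24 (constant).
Newton forward-difference form: p_i = -16 + (-52)·C(i-1,1) + (-96)·C(i-1,2) + (-78)·C(i-1,3) + (-24)·C(i-1,4).
At i = 12: i-1 = 11, so p_{12} = -16 - 572 - 5280 - 12870 - 7920 = -26658.

-26658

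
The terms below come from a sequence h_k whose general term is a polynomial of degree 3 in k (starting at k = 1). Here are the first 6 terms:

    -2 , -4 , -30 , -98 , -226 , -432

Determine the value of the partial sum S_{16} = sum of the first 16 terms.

1st diffs: -2, -26, -68, -128, -206.
2nd diffs: -24, -42, -60, -78.
3rd diffs: -18, -18, -18 (constant).
Newton forward-difference form: h_k = -2 + (-2)·C(k-1,1) + (-24)·C(k-1,2) + (-18)·C(k-1,3).
Continuing: …, -734, -1150, -1698, -2396, …, h_{16} = -10742.
Summing k = 1..16 (16 terms) gives -46472.

-46472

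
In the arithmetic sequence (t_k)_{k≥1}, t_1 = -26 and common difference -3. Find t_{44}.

t_k = -26 + (k - 1)·(-3).
t_{44} = -26 + 43·(-3) = -155.

-155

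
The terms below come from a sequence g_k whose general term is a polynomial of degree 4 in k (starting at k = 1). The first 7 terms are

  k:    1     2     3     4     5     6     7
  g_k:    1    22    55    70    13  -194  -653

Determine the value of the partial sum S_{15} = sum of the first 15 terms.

-105342

1st diffs: 21, 33, 15, -57, -207, -459.
2nd diffs: 12, -18, -72, -150, -252.
3rd diffs: -30, -54, -78, -102.
4th diffs: -24, -24, -24 (constant).
So g_k = -k^4 + 5k^3 + k^2 - 2k - 2.
Continuing: …, -1490, -2855, -4922, -7889, …, g_{15} = -33557.
Summing k = 1..15 (15 terms) gives -105342.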